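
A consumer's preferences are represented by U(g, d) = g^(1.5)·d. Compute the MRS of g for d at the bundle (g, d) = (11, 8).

MRS = 12/11

MU_g = 1.5·√g·d and MU_d = g^(1.5).
MRS = MU_g/MU_d = (1.5)·d/g.
At (11, 8): MRS = 12/11.
That is, one extra unit of g is worth 12/11 units of d at the margin.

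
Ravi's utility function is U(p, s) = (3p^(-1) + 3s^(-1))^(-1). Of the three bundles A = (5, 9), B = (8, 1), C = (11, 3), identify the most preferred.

Bundle A

Evaluate utility at each bundle:
U(A) = 1.071.
U(B) = 0.296.
U(C) = 0.786.
Highest utility is A, so A ≻ C ≻ B.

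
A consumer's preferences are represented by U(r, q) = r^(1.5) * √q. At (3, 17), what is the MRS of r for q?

MRS = 17

MU_r = 1.5·√r·√q and MU_q = 0.5·r^(1.5)·q^(-0.5).
MRS = MU_r/MU_q = (3)·q/r.
At (3, 17): MRS = 17.
So at (3, 17) the consumer would give up 17 units of q for one more unit of r.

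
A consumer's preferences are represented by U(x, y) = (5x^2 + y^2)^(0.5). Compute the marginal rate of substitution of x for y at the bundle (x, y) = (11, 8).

MRS = 6.875

For CES with ρ = 2, MRS = (5/1)·(y/x)^(-1).
At (11, 8): MRS = 6.875.
The indifference curve has slope −6.875 at this bundle.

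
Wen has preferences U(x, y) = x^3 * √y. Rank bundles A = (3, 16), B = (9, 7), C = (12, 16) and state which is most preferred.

Bundle C

Evaluate utility at each bundle:
U(A) = 108.000.
U(B) = 1928.753.
U(C) = 6912.000.
Highest utility is C, so C ≻ B ≻ A.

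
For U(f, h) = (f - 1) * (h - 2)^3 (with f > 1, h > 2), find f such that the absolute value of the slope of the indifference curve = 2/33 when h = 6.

MU_f = (h−2)^3, MU_h = 3·(f−1)·(h−2)^2.
MRS = (1/3)·(h−2)/(f−1).
Substitute h = 6: MRS = (4/3)/(f − 1). Setting this equal to 2/33 gives f − 1 = (4/3)/(2/33) = 22, so f = 23.

f = 23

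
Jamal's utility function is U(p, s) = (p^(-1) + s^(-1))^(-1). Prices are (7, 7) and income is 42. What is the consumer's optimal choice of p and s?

For CES with ρ = -1, MRS = (s/p)^2.
Tangency: set MRS = p_p/p_s = 7/7 = 1.
So (s/p)^2 = 1; taking the square root, s/p = 1, i.e. s = p.
Substitute into the budget 7·p + 7·s = 42: 14·p = 42, so p* = 3 and s* = 3.

p* = 3, s* = 3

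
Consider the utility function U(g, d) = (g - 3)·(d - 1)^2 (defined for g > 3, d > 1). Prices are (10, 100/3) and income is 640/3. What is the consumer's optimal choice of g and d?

g* = 8, d* = 4

MU_g = (d−1)^2, MU_d = 2·(g−3)·(d−1).
MRS = (1/2)·(d−1)/(g−3).
Tangency: set MRS = p_g/p_d = 10/(100/3) = 0.3.
So (1/2)·(d − 1)/(g − 3) = 0.3, i.e. (d − 1) = 0.6·(g − 3).
Rewrite the budget in excess-of-subsistence terms: 10·(g − 3) + (100/3)·(d − 1) = 640/3 − 10·3 − (100/3)·1 = 150.
Substituting, 30·(g − 3) = 150, so g − 3 = 5 and g* = 8.
Then d − 1 = 0.6·5 = 3, so d* = 4.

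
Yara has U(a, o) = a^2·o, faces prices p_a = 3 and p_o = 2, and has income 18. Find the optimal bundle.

a* = 4, o* = 3

MU_a = 2·a·o and MU_o = a^2.
MRS = MU_a/MU_o = (2/1)·o/a.
Tangency: set MRS = p_a/p_o = 3/2 = 1.5.
So (2/1)·o/a = 1.5, i.e. o = 0.75·a.
Substitute into the budget 3·a + 2·o = 18: 4.5·a = 18, so a* = 4.
Then o* = 0.75·4 = 3.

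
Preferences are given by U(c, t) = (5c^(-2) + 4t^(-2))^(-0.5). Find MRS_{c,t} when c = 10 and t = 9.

For CES with ρ = -2, MRS = (5/4)·(t/c)^3.
At (10, 9): MRS = 729/800.
That is, one extra unit of c is worth 729/800 units of t at the margin.

MRS = 729/800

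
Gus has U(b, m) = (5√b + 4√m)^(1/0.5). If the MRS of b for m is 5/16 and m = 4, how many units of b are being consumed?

b = 64

For CES with ρ = 0.5, MRS = (5/4)·√(m/b).
Setting (5/4)·√(4/b) = 5/16 gives √(4/b) = 0.25, so 4/b = 1/16 and b = 64.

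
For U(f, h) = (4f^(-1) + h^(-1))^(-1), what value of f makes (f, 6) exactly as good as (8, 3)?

U depends on (f, h) only through S = 4f^(-1) + h^(-1), so equal utility means equal S. At (8, 3): S = 5/6.
With h = 6: 6^(-1) = 1/6, so 4f^(-1) = 5/6 − 1/6 = 2/3, i.e. f^(-1) = 1/6.
Hence f = 1/(1/6) = 6.
Check: U(6, 6) = 1.2.

f = 6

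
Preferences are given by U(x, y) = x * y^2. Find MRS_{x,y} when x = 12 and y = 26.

MRS = 13/12

MU_x = y^2 and MU_y = 2·x·y.
MRS = MU_x/MU_y = (1/2)·y/x.
At (12, 26): MRS = 13/12.
That is, one extra unit of x is worth 13/12 units of y at the margin.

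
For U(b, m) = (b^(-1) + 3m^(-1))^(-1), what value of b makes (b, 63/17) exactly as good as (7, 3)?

U depends on (b, m) only through S = b^(-1) + 3m^(-1), so equal utility means equal S. At (7, 3): S = 8/7.
With m = 63/17: 3·(63/17)^(-1) = 17/21, so b^(-1) = 8/7 − 17/21 = 1/3.
Hence b = 1/(1/3) = 3.
Check: U(3, 63/17) = 0.875.

b = 3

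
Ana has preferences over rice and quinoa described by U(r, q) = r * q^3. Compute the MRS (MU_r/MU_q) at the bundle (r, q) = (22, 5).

MU_r = q^3 and MU_q = 3·r·q^2.
MRS = MU_r/MU_q = (1/3)·q/r.
At (22, 5): MRS = 5/66.
So at (22, 5) the consumer would give up 5/66 units of q for one more unit of r.

MRS = 5/66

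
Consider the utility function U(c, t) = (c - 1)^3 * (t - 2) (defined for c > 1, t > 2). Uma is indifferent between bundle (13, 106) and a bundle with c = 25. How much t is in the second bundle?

U(13, 106) = 179712.
Set U(25, t) = 179712 and solve.
With c = 25: (25 − 1)^3 = 13824, so (t − 2) = 179712/13824 = 13.
So t = 2 + 13 = 15.
Check: U(25, 15) = 179712.

t = 15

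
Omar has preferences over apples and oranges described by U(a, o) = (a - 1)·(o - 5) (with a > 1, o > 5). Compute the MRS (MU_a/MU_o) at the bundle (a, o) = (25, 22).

MRS = 17/24

MU_a = (o−5), MU_o = (a−1).
MRS = (o−5)/(a−1).
At (25, 22): MRS = 17/24.
So at (25, 22) the consumer would give up 17/24 units of o for one more unit of a.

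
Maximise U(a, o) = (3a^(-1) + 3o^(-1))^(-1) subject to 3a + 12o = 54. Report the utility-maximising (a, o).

a* = 6, o* = 3

For CES with ρ = -1, MRS = (o/a)^2.
Tangency: set MRS = p_a/p_o = 3/12 = 0.25.
So (o/a)^2 = 0.25; taking the square root, o/a = 0.5, i.e. o = 0.5·a.
Substitute into the budget 3·a + 12·o = 54: 9·a = 54, so a* = 6 and o* = 0.5·6 = 3.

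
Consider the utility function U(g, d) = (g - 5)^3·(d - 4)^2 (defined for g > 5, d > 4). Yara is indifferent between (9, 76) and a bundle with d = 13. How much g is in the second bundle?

g = 21

U(9, 76) = 331776.
Set U(g, 13) = 331776 and solve.
With d = 13: (13 − 4)^2 = 81, so (g − 5)^3 = 331776/81 = 4096.
Taking the cube root (with g > 5): g − 5 = 16, so g = 21.
Check: U(21, 13) = 331776.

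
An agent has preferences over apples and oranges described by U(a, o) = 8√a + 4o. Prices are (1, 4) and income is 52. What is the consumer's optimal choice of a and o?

a* = 16, o* = 9

MU_a = 8/(2√a), MU_o = 4.
MRS = 8/(2√a) ÷ 4.
Tangency: set MRS = p_a/p_o = 1/4 = 0.25.
MRS depends only on a: 1/√a = 0.25 ⇒ √a = 1/0.25 = 4 ⇒ a* = 16.
From the budget, 4·o = 52 − 1·16 = 36, so o* = 9.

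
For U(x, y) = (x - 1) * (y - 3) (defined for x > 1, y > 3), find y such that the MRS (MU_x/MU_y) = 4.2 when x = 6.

y = 24

MU_x = (y−3), MU_y = (x−1).
MRS = (y−3)/(x−1).
Substitute x = 6: MRS = (y − 3)/5. Setting this equal to 4.2 gives y − 3 = 4.2·5 = 21, so y = 24.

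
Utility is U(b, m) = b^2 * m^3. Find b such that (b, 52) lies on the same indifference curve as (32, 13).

U(32, 13) = 2249728.
Set U(b, 52) = 2249728 and solve.
With m = 52: 52^3 = 140608, so b^2 = 2249728/140608 = 16; taking the square root, b = 4.
Check: U(4, 52) = 2249728.

b = 4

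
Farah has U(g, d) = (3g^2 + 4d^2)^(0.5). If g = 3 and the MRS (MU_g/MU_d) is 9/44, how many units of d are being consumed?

For CES with ρ = 2, MRS = (3/4)·(d/g)^(-1).
Setting (3/4)·(d/3)^(-1) = 9/44 gives (d/3)^(-1) = 3/11, so d/3 = 11/3 and d = 11.

d = 11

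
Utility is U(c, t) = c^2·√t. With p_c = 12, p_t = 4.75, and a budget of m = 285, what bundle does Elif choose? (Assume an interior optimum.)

c* = 19, t* = 12

MU_c = 2·c·√t and MU_t = 0.5·c^2·t^(-0.5).
MRS = MU_c/MU_t = (4)·t/c.
Tangency: set MRS = p_c/p_t = 12/4.75 = 48/19.
So (4)·t/c = 48/19, i.e. t = (12/19)·c.
Substitute into the budget 12·c + 4.75·t = 285: 15·c = 285, so c* = 19.
Then t* = (12/19)·19 = 12.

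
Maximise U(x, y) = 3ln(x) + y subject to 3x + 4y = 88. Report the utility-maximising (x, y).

x* = 4, y* = 19

MU_x = 3/x, MU_y = 1.
MRS = 3/x ÷ 1.
Tangency: set MRS = p_x/p_y = 3/4 = 0.75.
MRS depends only on x: 3/x = 0.75 ⇒ x* = 3/0.75 = 4.
From the budget, 4·y = 88 − 3·4 = 76, so y* = 19.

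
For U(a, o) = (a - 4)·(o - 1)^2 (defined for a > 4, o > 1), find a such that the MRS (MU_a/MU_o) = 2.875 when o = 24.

a = 8

MU_a = (o−1)^2, MU_o = 2·(a−4)·(o−1).
MRS = (1/2)·(o−1)/(a−4).
Substitute o = 24: MRS = 11.5/(a − 4). Setting this equal to 2.875 gives a − 4 = 11.5/2.875 = 4, so a = 8.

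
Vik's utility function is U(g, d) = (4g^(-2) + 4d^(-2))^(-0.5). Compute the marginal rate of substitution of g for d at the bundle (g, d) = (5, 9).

For CES with ρ = -2, MRS = (d/g)^3.
At (5, 9): MRS = 729/125.
The indifference curve has slope −729/125 at this bundle.

MRS = 729/125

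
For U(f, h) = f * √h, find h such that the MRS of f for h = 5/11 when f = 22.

MU_f = √h and MU_h = 0.5·f·h^(-0.5).
MRS = MU_f/MU_h = (2)·h/f.
Substitute f = 22: MRS = h/11. Setting h/11 = 5/11 gives h = (5/11)·11 = 5.

h = 5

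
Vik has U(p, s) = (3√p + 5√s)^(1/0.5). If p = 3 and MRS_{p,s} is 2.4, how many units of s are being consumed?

For CES with ρ = 0.5, MRS = (3/5)·√(s/p).
Setting (3/5)·√(s/3) = 2.4 gives √(s/3) = 4, so s/3 = 16 and s = 48.

s = 48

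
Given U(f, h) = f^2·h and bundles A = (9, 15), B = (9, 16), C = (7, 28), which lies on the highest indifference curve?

Evaluate utility at each bundle:
U(A) = 1215.
U(B) = 1296.
U(C) = 1372.
Highest utility is C, so C ≻ B ≻ A.

Bundle C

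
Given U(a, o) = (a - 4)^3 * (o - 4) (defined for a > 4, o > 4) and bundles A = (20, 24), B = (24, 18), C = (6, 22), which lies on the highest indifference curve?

Evaluate utility at each bundle:
U(A) = 81920.
U(B) = 112000.
U(C) = 144.
Highest utility is B, so B ≻ A ≻ C.

Bundle B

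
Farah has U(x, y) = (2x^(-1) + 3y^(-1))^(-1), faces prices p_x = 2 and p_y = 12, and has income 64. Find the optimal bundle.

x* = 8, y* = 4

For CES with ρ = -1, MRS = (2/3)·(y/x)^2.
Tangency: set MRS = p_x/p_y = 2/12 = 1/6.
So (y/x)^2 = 0.25; taking the square root, y/x = 0.5, i.e. y = 0.5·x.
Substitute into the budget 2·x + 12·y = 64: 8·x = 64, so x* = 8 and y* = 0.5·8 = 4.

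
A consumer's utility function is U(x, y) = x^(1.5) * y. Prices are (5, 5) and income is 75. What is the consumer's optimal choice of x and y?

MU_x = 1.5·√x·y and MU_y = x^(1.5).
MRS = MU_x/MU_y = (1.5)·y/x.
Tangency: set MRS = p_x/p_y = 5/5 = 1.
So (1.5)·y/x = 1, i.e. y = (2/3)·x.
Substitute into the budget 5·x + 5·y = 75: (25/3)·x = 75, so x* = 9.
Then y* = (2/3)·9 = 6.

x* = 9, y* = 6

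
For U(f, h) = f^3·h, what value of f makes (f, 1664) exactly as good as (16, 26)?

f = 4

U(16, 26) = 106496.
Set U(f, 1664) = 106496 and solve.
With h = 1664: f^3 = 106496/1664 = 64; taking the cube root, f = 4.
Check: U(4, 1664) = 106496.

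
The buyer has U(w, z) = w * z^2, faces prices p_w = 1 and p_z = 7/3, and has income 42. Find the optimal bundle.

MU_w = z^2 and MU_z = 2·w·z.
MRS = MU_w/MU_z = (1/2)·z/w.
Tangency: set MRS = p_w/p_z = 1/(7/3) = 3/7.
So (1/2)·z/w = 3/7, i.e. z = (6/7)·w.
Substitute into the budget 1·w + (7/3)·z = 42: 3·w = 42, so w* = 14.
Then z* = (6/7)·14 = 12.

w* = 14, z* = 12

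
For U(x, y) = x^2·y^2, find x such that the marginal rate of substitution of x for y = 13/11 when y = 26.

MU_x = 2·x·y^2 and MU_y = 2·x^2·y.
MRS = MU_x/MU_y = y/x.
Substitute y = 26: MRS = 26/x. Setting 26/x = 13/11 gives x = 26/(13/11) = 22.

x = 22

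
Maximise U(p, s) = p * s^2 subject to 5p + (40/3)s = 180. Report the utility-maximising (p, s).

MU_p = s^2 and MU_s = 2·p·s.
MRS = MU_p/MU_s = (1/2)·s/p.
Tangency: set MRS = p_p/p_s = 5/(40/3) = 0.375.
So (1/2)·s/p = 0.375, i.e. s = 0.75·p.
Substitute into the budget 5·p + (40/3)·s = 180: 15·p = 180, so p* = 12.
Then s* = 0.75·12 = 9.

p* = 12, s* = 9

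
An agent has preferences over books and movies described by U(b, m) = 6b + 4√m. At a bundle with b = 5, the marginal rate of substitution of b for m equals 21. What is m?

m = 49

MU_b = 6, MU_m = 4/(2√m).
MRS = 6 ÷ (4/(2√m)).
MRS depends only on m: 3·√m = 21 ⇒ √m = 21/3 = 7 ⇒ m = 49.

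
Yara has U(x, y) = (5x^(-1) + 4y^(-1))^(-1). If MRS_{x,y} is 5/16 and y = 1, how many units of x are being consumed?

For CES with ρ = -1, MRS = (5/4)·(y/x)^2.
Setting (5/4)·(1/x)^2 = 5/16 gives (1/x)^2 = 0.25, so 1/x = 0.5 and x = 2.

x = 2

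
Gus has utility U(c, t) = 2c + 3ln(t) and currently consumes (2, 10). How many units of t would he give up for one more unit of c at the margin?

MRS = 20/3

MU_c = 2, MU_t = 3/t.
MRS = 2 ÷ (3/t).
At (2, 10): MRS = 20/3.
The indifference curve has slope −20/3 at this bundle.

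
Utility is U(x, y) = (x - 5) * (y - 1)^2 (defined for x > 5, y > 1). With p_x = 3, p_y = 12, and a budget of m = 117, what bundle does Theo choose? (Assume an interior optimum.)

x* = 15, y* = 6

MU_x = (y−1)^2, MU_y = 2·(x−5)·(y−1).
MRS = (1/2)·(y−1)/(x−5).
Tangency: set MRS = p_x/p_y = 3/12 = 0.25.
So (1/2)·(y − 1)/(x − 5) = 0.25, i.e. (y − 1) = 0.5·(x − 5).
Rewrite the budget in excess-of-subsistence terms: 3·(x − 5) + 12·(y − 1) = 117 − 3·5 − 12·1 = 90.
Substituting, 9·(x − 5) = 90, so x − 5 = 10 and x* = 15.
Then y − 1 = 0.5·10 = 5, so y* = 6.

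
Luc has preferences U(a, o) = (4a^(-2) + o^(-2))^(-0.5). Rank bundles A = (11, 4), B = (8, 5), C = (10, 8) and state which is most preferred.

Bundle C

Evaluate utility at each bundle:
U(A) = 3.235.
U(B) = 3.123.
U(C) = 4.240.
Highest utility is C, so C ≻ A ≻ B.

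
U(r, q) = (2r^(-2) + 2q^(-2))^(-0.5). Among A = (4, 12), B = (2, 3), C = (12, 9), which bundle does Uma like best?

Bundle C

Evaluate utility at each bundle:
U(A) = 2.683.
U(B) = 1.177.
U(C) = 5.091.
Highest utility is C, so C ≻ A ≻ B.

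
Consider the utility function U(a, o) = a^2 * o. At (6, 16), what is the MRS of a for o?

MRS = 16/3

MU_a = 2·a·o and MU_o = a^2.
MRS = MU_a/MU_o = (2/1)·o/a.
At (6, 16): MRS = 16/3.
So at (6, 16) the consumer would give up 16/3 units of o for one more unit of a.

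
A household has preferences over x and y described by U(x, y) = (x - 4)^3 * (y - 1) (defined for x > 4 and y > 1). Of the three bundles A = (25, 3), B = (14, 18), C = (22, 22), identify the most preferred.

Bundle C

Evaluate utility at each bundle:
U(A) = 18522.
U(B) = 17000.
U(C) = 122472.
Highest utility is C, so C ≻ A ≻ B.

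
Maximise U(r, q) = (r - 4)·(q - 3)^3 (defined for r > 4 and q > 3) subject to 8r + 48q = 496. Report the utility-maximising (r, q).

r* = 14, q* = 8

MU_r = (q−3)^3, MU_q = 3·(r−4)·(q−3)^2.
MRS = (1/3)·(q−3)/(r−4).
Tangency: set MRS = p_r/p_q = 8/48 = 1/6.
So (1/3)·(q − 3)/(r − 4) = 1/6, i.e. (q − 3) = 0.5·(r − 4).
Rewrite the budget in excess-of-subsistence terms: 8·(r − 4) + 48·(q − 3) = 496 − 8·4 − 48·3 = 320.
Substituting, 32·(r − 4) = 320, so r − 4 = 10 and r* = 14.
Then q − 3 = 0.5·10 = 5, so q* = 8.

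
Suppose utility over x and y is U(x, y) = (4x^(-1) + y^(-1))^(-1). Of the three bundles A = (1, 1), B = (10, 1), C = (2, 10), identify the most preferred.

Bundle B

Evaluate utility at each bundle:
U(A) = 0.200.
U(B) = 0.714.
U(C) = 0.476.
Highest utility is B, so B ≻ C ≻ A.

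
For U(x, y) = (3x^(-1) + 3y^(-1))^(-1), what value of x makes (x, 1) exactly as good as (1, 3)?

x = 3

U depends on (x, y) only through S = 3x^(-1) + 3y^(-1), so equal utility means equal S. At (1, 3): S = 4.
With y = 1: 3·1^(-1) = 3, so 3x^(-1) = 4 − 3 = 1, i.e. x^(-1) = 1/3.
Hence x = 1/(1/3) = 3.
Check: U(3, 1) = 0.25.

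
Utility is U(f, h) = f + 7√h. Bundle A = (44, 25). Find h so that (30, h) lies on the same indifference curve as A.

U(44, 25) = 79.
Set U(30, h) = 79 and solve.
With f = 30: 7√h = 79 − 30 = 49, so √h = 7 and h = 49.
Check: U(30, 49) = 79.

h = 49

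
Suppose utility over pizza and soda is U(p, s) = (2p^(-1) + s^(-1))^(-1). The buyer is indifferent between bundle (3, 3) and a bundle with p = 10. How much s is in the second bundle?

s = 1.25

U depends on (p, s) only through S = 2p^(-1) + s^(-1), so equal utility means equal S. At (3, 3): S = 1.
With p = 10: 2·10^(-1) = 0.2, so s^(-1) = 1 − 0.2 = 0.8.
Hence s = 1/0.8 = 1.25.
Check: U(10, 1.25) = 1.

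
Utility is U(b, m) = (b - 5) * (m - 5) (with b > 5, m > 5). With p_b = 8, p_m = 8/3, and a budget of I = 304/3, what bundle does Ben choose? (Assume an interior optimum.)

MU_b = (m−5), MU_m = (b−5).
MRS = (m−5)/(b−5).
Tangency: set MRS = p_b/p_m = 8/(8/3) = 3.
So (m − 5)/(b − 5) = 3, i.e. (m − 5) = 3·(b − 5).
Rewrite the budget in excess-of-subsistence terms: 8·(b − 5) + (8/3)·(m − 5) = 304/3 − 8·5 − (8/3)·5 = 48.
Substituting, 16·(b − 5) = 48, so b − 5 = 3 and b* = 8.
Then m − 5 = 3·3 = 9, so m* = 14.

b* = 8, m* = 14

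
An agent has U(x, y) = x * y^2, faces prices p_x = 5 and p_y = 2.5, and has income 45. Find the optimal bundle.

x* = 3, y* = 12

MU_x = y^2 and MU_y = 2·x·y.
MRS = MU_x/MU_y = (1/2)·y/x.
Tangency: set MRS = p_x/p_y = 5/2.5 = 2.
So (1/2)·y/x = 2, i.e. y = 4·x.
Substitute into the budget 5·x + 2.5·y = 45: 15·x = 45, so x* = 3.
Then y* = 4·3 = 12.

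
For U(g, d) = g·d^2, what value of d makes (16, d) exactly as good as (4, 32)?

d = 16

U(4, 32) = 4096.
Set U(16, d) = 4096 and solve.
With g = 16: d^2 = 4096/16 = 256; taking the square root, d = 16.
Check: U(16, 16) = 4096.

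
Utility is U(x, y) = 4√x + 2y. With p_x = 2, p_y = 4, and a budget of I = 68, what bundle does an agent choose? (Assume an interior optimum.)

x* = 4, y* = 15

MU_x = 4/(2√x), MU_y = 2.
MRS = 4/(2√x) ÷ 2.
Tangency: set MRS = p_x/p_y = 2/4 = 0.5.
MRS depends only on x: 1/√x = 0.5 ⇒ √x = 1/0.5 = 2 ⇒ x* = 4.
From the budget, 4·y = 68 − 2·4 = 60, so y* = 15.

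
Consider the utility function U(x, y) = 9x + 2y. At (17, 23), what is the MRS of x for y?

MRS = 4.5

MU_x = 9, MU_y = 2, so MRS = 9/2 = 4.5 at every bundle.
At (17, 23): MRS = 4.5.
The indifference curve has slope −4.5 at this bundle.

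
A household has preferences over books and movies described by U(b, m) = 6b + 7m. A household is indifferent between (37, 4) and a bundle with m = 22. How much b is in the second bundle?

U(37, 4) = 250.
Set U(b, 22) = 250 and solve.
6b + 7·22 = 250 ⇒ 6b = 96 ⇒ b = 16.
Check: U(16, 22) = 250.

b = 16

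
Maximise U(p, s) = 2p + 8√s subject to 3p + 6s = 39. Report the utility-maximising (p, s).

MU_p = 2, MU_s = 8/(2√s).
MRS = 2 ÷ (8/(2√s)).
Tangency: set MRS = p_p/p_s = 3/6 = 0.5.
MRS depends only on s: 0.5·√s = 0.5 ⇒ √s = 0.5/0.5 = 1 ⇒ s* = 1.
From the budget, 3·p = 39 − 6·1 = 33, so p* = 11.

p* = 11, s* = 1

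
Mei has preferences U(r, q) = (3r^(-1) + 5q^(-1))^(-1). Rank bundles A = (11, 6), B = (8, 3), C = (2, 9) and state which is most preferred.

Bundle A

Evaluate utility at each bundle:
U(A) = 0.904.
U(B) = 0.490.
U(C) = 0.486.
Highest utility is A, so A ≻ B ≻ C.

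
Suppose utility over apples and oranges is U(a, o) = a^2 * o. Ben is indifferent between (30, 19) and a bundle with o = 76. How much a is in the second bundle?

a = 15

U(30, 19) = 17100.
Set U(a, 76) = 17100 and solve.
With o = 76: a^2 = 17100/76 = 225; taking the square root, a = 15.
Check: U(15, 76) = 17100.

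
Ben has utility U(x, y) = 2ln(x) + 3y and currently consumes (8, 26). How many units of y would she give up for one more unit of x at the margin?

MRS = 1/12

MU_x = 2/x, MU_y = 3.
MRS = 2/x ÷ 3.
At (8, 26): MRS = 1/12.
The indifference curve has slope −1/12 at this bundle.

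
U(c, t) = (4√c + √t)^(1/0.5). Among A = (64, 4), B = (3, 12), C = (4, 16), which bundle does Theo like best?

Evaluate utility at each bundle:
U(A) = 1156.000.
U(B) = 108.000.
U(C) = 144.000.
Highest utility is A, so A ≻ C ≻ B.

Bundle A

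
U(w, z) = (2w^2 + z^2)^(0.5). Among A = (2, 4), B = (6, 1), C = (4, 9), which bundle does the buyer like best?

Bundle C

Evaluate utility at each bundle:
U(A) = 4.899.
U(B) = 8.544.
U(C) = 10.630.
Highest utility is C, so C ≻ B ≻ A.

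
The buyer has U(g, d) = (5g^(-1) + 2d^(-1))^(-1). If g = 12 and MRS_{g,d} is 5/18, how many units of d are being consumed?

For CES with ρ = -1, MRS = (5/2)·(d/g)^2.
Setting (5/2)·(d/12)^2 = 5/18 gives (d/12)^2 = 1/9, so d/12 = 1/3 and d = 4.

d = 4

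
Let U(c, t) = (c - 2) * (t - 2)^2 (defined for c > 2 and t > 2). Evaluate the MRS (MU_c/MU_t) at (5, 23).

MU_c = (t−2)^2, MU_t = 2·(c−2)·(t−2).
MRS = (1/2)·(t−2)/(c−2).
At (5, 23): MRS = 3.5.
The indifference curve has slope −3.5 at this bundle.

MRS = 3.5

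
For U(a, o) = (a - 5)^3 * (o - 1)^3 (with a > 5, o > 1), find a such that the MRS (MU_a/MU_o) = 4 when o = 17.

MU_a = 3·(a−5)^2·(o−1)^3, MU_o = 3·(a−5)^3·(o−1)^2.
MRS = (o−1)/(a−5).
Substitute o = 17: MRS = 16/(a − 5). Setting this equal to 4 gives a − 5 = 16/4 = 4, so a = 9.

a = 9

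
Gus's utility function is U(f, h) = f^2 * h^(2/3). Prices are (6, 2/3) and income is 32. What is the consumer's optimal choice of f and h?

MU_f = 2·f·h^(2/3) and MU_h = 2/3·f^2·h^(-1/3).
MRS = MU_f/MU_h = (3)·h/f.
Tangency: set MRS = p_f/p_h = 6/(2/3) = 9.
So (3)·h/f = 9, i.e. h = 3·f.
Substitute into the budget 6·f + (2/3)·h = 32: 8·f = 32, so f* = 4.
Then h* = 3·4 = 12.

f* = 4, h* = 12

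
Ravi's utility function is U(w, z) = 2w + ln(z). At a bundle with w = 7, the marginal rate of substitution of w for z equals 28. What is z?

z = 14

MU_w = 2, MU_z = 1/z.
MRS = 2 ÷ (1/z).
MRS depends only on z: 2·z = 28 ⇒ z = 28/2 = 14.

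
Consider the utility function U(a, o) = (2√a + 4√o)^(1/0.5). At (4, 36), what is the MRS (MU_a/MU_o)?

For CES with ρ = 0.5, MRS = (2/4)·√(o/a).
At (4, 36): MRS = 1.5.
So at (4, 36) the consumer would give up 1.5 units of o for one more unit of a.

MRS = 1.5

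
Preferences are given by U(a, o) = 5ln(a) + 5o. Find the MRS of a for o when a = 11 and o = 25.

MRS = 1/11

MU_a = 5/a, MU_o = 5.
MRS = 5/a ÷ 5.
At (11, 25): MRS = 1/11.
The indifference curve has slope −1/11 at this bundle.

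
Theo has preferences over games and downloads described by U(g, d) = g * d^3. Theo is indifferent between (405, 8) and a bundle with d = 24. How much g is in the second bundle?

U(405, 8) = 207360.
Set U(g, 24) = 207360 and solve.
With d = 24: 24^3 = 13824, so g = 207360/13824 = 15.
Check: U(15, 24) = 207360.

g = 15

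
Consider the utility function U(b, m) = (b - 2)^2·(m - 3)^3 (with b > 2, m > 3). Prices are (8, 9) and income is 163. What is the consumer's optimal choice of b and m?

MU_b = 2·(b−2)·(m−3)^3, MU_m = 3·(b−2)^2·(m−3)^2.
MRS = (2/3)·(m−3)/(b−2).
Tangency: set MRS = p_b/p_m = 8/9.
So (2/3)·(m − 3)/(b − 2) = 8/9, i.e. (m − 3) = (4/3)·(b − 2).
Rewrite the budget in excess-of-subsistence terms: 8·(b − 2) + 9·(m − 3) = 163 − 8·2 − 9·3 = 120.
Substituting, 20·(b − 2) = 120, so b − 2 = 6 and b* = 8.
Then m − 3 = (4/3)·6 = 8, so m* = 11.

b* = 8, m* = 11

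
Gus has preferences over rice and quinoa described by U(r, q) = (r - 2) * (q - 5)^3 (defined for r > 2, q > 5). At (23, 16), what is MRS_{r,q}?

MU_r = (q−5)^3, MU_q = 3·(r−2)·(q−5)^2.
MRS = (1/3)·(q−5)/(r−2).
At (23, 16): MRS = 11/63.
That is, one extra unit of r is worth 11/63 units of q at the margin.

MRS = 11/63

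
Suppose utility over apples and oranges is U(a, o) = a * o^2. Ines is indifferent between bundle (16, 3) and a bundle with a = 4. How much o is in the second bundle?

U(16, 3) = 144.
Set U(4, o) = 144 and solve.
With a = 4: o^2 = 144/4 = 36; taking the square root, o = 6.
Check: U(4, 6) = 144.

o = 6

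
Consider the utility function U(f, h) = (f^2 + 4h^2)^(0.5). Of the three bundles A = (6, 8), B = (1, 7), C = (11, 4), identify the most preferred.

Evaluate utility at each bundle:
U(A) = 17.088.
U(B) = 14.036.
U(C) = 13.601.
Highest utility is A, so A ≻ B ≻ C.

Bundle A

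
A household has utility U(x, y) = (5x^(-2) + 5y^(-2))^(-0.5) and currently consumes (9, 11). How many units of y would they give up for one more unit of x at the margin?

MRS = 1331/729

For CES with ρ = -2, MRS = (y/x)^3.
At (9, 11): MRS = 1331/729.
That is, one extra unit of x is worth 1331/729 units of y at the margin.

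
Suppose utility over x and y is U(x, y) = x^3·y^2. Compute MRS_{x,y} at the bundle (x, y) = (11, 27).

MRS = 81/22

MU_x = 3·x^2·y^2 and MU_y = 2·x^3·y.
MRS = MU_x/MU_y = (3/2)·y/x.
At (11, 27): MRS = 81/22.
That is, one extra unit of x is worth 81/22 units of y at the margin.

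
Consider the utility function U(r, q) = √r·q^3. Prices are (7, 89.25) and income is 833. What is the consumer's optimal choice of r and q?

r* = 17, q* = 8

MU_r = 0.5·r^(-0.5)·q^3 and MU_q = 3·√r·q^2.
MRS = MU_r/MU_q = (1/6)·q/r.
Tangency: set MRS = p_r/p_q = 7/89.25 = 4/51.
So (1/6)·q/r = 4/51, i.e. q = (8/17)·r.
Substitute into the budget 7·r + 89.25·q = 833: 49·r = 833, so r* = 17.
Then q* = (8/17)·17 = 8.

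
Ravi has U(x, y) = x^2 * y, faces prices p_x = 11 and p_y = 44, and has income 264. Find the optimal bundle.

MU_x = 2·x·y and MU_y = x^2.
MRS = MU_x/MU_y = (2/1)·y/x.
Tangency: set MRS = p_x/p_y = 11/44 = 0.25.
So (2/1)·y/x = 0.25, i.e. y = 0.125·x.
Substitute into the budget 11·x + 44·y = 264: 16.5·x = 264, so x* = 16.
Then y* = 0.125·16 = 2.

x* = 16, y* = 2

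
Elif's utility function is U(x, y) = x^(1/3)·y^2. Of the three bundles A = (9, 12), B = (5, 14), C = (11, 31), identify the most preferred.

Evaluate utility at each bundle:
U(A) = 299.532.
U(B) = 335.155.
U(C) = 2137.245.
Highest utility is C, so C ≻ B ≻ A.

Bundle C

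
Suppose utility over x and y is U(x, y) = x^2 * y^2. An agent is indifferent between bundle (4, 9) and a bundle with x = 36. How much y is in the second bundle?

y = 1

U(4, 9) = 1296.
Set U(36, y) = 1296 and solve.
With x = 36: 36^2 = 1296, so y^2 = 1296/1296 = 1; taking the square root, y = 1.
Check: U(36, 1) = 1296.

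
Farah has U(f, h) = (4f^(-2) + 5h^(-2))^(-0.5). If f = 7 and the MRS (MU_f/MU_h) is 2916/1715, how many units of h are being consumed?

For CES with ρ = -2, MRS = (4/5)·(h/f)^3.
Setting (4/5)·(h/7)^3 = 2916/1715 gives (h/7)^3 = 729/343, so h/7 = 9/7 and h = 9.

h = 9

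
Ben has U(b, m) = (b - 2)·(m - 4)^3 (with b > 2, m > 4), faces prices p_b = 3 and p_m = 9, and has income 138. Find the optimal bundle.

MU_b = (m−4)^3, MU_m = 3·(b−2)·(m−4)^2.
MRS = (1/3)·(m−4)/(b−2).
Tangency: set MRS = p_b/p_m = 3/9 = 1/3.
So (1/3)·(m − 4)/(b − 2) = 1/3, i.e. (m − 4) = (b − 2).
Rewrite the budget in excess-of-subsistence terms: 3·(b − 2) + 9·(m − 4) = 138 − 3·2 − 9·4 = 96.
Substituting, 12·(b − 2) = 96, so b − 2 = 8 and b* = 10.
Then m − 4 = 8, so m* = 12.

b* = 10, m* = 12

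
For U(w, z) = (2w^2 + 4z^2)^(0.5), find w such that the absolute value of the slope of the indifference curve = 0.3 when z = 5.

For CES with ρ = 2, MRS = (2/4)·(z/w)^(-1).
Setting (2/4)·(5/w)^(-1) = 0.3 gives (5/w)^(-1) = 0.6, so 5/w = 5/3 and w = 3.

w = 3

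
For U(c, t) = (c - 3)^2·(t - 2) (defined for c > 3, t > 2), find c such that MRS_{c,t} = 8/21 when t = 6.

c = 24

MU_c = 2·(c−3)·(t−2), MU_t = (c−3)^2.
MRS = (2/1)·(t−2)/(c−3).
Substitute t = 6: MRS = 8/(c − 3). Setting this equal to 8/21 gives c − 3 = 8/(8/21) = 21, so c = 24.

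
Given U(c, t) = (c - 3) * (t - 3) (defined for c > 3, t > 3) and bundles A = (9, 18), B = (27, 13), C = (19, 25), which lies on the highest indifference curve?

Bundle C

Evaluate utility at each bundle:
U(A) = 90.
U(B) = 240.
U(C) = 352.
Highest utility is C, so C ≻ B ≻ A.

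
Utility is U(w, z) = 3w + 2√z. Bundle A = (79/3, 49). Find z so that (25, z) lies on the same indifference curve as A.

U(79/3, 49) = 93.
Set U(25, z) = 93 and solve.
With w = 25: 2√z = 93 − 3·25 = 18, so √z = 9 and z = 81.
Check: U(25, 81) = 93.

z = 81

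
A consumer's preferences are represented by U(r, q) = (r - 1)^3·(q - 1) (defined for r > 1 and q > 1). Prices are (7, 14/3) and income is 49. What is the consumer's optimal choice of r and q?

MU_r = 3·(r−1)^2·(q−1), MU_q = (r−1)^3.
MRS = (3/1)·(q−1)/(r−1).
Tangency: set MRS = p_r/p_q = 7/(14/3) = 1.5.
So (3/1)·(q − 1)/(r − 1) = 1.5, i.e. (q − 1) = 0.5·(r − 1).
Rewrite the budget in excess-of-subsistence terms: 7·(r − 1) + (14/3)·(q − 1) = 49 − 7·1 − (14/3)·1 = 112/3.
Substituting, (28/3)·(r − 1) = 112/3, so r − 1 = 4 and r* = 5.
Then q − 1 = 0.5·4 = 2, so q* = 3.

r* = 5, q* = 3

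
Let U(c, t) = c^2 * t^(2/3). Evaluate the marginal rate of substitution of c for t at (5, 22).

MRS = 13.2

MU_c = 2·c·t^(2/3) and MU_t = 2/3·c^2·t^(-1/3).
MRS = MU_c/MU_t = (3)·t/c.
At (5, 22): MRS = 13.2.
The indifference curve has slope −13.2 at this bundle.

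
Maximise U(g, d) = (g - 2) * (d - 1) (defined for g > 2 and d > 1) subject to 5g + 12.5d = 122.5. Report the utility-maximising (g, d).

g* = 12, d* = 5

MU_g = (d−1), MU_d = (g−2).
MRS = (d−1)/(g−2).
Tangency: set MRS = p_g/p_d = 5/12.5 = 0.4.
So (d − 1)/(g − 2) = 0.4, i.e. (d − 1) = 0.4·(g − 2).
Rewrite the budget in excess-of-subsistence terms: 5·(g − 2) + 12.5·(d − 1) = 122.5 − 5·2 − 12.5·1 = 100.
Substituting, 10·(g − 2) = 100, so g − 2 = 10 and g* = 12.
Then d − 1 = 0.4·10 = 4, so d* = 5.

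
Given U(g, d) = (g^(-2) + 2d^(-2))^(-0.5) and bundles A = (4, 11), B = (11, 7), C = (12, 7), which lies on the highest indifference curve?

Bundle C

Evaluate utility at each bundle:
U(A) = 3.557.
U(B) = 4.514.
U(C) = 4.576.
Highest utility is C, so C ≻ B ≻ A.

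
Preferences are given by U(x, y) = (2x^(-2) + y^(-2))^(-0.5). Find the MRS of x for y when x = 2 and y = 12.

For CES with ρ = -2, MRS = (2/1)·(y/x)^3.
At (2, 12): MRS = 432.
The indifference curve has slope −432 at this bundle.

MRS = 432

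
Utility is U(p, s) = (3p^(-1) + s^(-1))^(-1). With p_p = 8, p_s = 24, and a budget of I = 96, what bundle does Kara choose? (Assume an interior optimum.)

p* = 6, s* = 2

For CES with ρ = -1, MRS = (3/1)·(s/p)^2.
Tangency: set MRS = p_p/p_s = 8/24 = 1/3.
So (s/p)^2 = 1/9; taking the square root, s/p = 1/3, i.e. s = (1/3)·p.
Substitute into the budget 8·p + 24·s = 96: 16·p = 96, so p* = 6 and s* = (1/3)·6 = 2.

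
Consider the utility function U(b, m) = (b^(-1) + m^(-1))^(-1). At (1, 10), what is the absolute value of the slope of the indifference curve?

For CES with ρ = -1, MRS = (m/b)^2.
At (1, 10): MRS = 100.
So at (1, 10) the consumer would give up 100 units of m for one more unit of b.

MRS = 100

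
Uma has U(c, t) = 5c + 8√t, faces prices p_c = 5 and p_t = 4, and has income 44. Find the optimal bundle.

MU_c = 5, MU_t = 8/(2√t).
MRS = 5 ÷ (8/(2√t)).
Tangency: set MRS = p_c/p_t = 5/4 = 1.25.
MRS depends only on t: 1.25·√t = 1.25 ⇒ √t = 1.25/1.25 = 1 ⇒ t* = 1.
From the budget, 5·c = 44 − 4·1 = 40, so c* = 8.

c* = 8, t* = 1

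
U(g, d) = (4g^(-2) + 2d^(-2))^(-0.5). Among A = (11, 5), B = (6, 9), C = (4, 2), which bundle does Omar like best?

Evaluate utility at each bundle:
U(A) = 2.974.
U(B) = 2.714.
U(C) = 1.155.
Highest utility is A, so A ≻ B ≻ C.

Bundle A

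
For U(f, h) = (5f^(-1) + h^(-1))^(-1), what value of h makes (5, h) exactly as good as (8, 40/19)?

h = 10

U depends on (f, h) only through S = 5f^(-1) + h^(-1), so equal utility means equal S. At (8, 40/19): S = 1.1.
With f = 5: 5·5^(-1) = 1, so h^(-1) = 1.1 − 1 = 0.1.
Hence h = 1/0.1 = 10.
Check: U(5, 10) = 0.9091.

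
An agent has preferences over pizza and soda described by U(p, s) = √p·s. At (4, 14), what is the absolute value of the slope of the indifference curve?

MU_p = 0.5·p^(-0.5)·s and MU_s = √p.
MRS = MU_p/MU_s = (0.5)·s/p.
At (4, 14): MRS = 1.75.
That is, one extra unit of p is worth 1.75 units of s at the margin.

MRS = 1.75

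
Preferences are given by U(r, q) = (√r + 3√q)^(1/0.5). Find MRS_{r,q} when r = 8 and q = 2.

For CES with ρ = 0.5, MRS = (1/3)·√(q/r).
At (8, 2): MRS = 1/6.
That is, one extra unit of r is worth 1/6 units of q at the margin.

MRS = 1/6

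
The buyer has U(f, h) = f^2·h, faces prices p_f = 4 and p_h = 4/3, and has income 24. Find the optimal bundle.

f* = 4, h* = 6

MU_f = 2·f·h and MU_h = f^2.
MRS = MU_f/MU_h = (2/1)·h/f.
Tangency: set MRS = p_f/p_h = 4/(4/3) = 3.
So (2/1)·h/f = 3, i.e. h = 1.5·f.
Substitute into the budget 4·f + (4/3)·h = 24: 6·f = 24, so f* = 4.
Then h* = 1.5·4 = 6.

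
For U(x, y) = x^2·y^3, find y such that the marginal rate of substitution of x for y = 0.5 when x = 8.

y = 6

MU_x = 2·x·y^3 and MU_y = 3·x^2·y^2.
MRS = MU_x/MU_y = (2/3)·y/x.
Substitute x = 8: MRS = y/12. Setting y/12 = 0.5 gives y = 0.5·12 = 6.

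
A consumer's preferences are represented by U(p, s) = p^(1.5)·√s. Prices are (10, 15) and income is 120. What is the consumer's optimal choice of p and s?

p* = 9, s* = 2

MU_p = 1.5·√p·√s and MU_s = 0.5·p^(1.5)·s^(-0.5).
MRS = MU_p/MU_s = (3)·s/p.
Tangency: set MRS = p_p/p_s = 10/15 = 2/3.
So (3)·s/p = 2/3, i.e. s = (2/9)·p.
Substitute into the budget 10·p + 15·s = 120: (40/3)·p = 120, so p* = 9.
Then s* = (2/9)·9 = 2.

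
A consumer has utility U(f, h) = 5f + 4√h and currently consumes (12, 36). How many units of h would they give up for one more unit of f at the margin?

MU_f = 5, MU_h = 4/(2√h).
MRS = 5 ÷ (4/(2√h)).
At (12, 36): MRS = 15.
So at (12, 36) the consumer would give up 15 units of h for one more unit of f.

MRS = 15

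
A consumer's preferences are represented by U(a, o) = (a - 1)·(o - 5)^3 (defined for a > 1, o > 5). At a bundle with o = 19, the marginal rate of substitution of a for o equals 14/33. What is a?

MU_a = (o−5)^3, MU_o = 3·(a−1)·(o−5)^2.
MRS = (1/3)·(o−5)/(a−1).
Substitute o = 19: MRS = (14/3)/(a − 1). Setting this equal to 14/33 gives a − 1 = (14/3)/(14/33) = 11, so a = 12.

a = 12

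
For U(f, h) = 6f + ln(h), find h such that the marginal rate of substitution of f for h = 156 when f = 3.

MU_f = 6, MU_h = 1/h.
MRS = 6 ÷ (1/h).
MRS depends only on h: 6·h = 156 ⇒ h = 156/6 = 26.

h = 26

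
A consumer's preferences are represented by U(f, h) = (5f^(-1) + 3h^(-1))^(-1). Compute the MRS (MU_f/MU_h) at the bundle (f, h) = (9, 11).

For CES with ρ = -1, MRS = (5/3)·(h/f)^2.
At (9, 11): MRS = 605/243.
That is, one extra unit of f is worth 605/243 units of h at the margin.

MRS = 605/243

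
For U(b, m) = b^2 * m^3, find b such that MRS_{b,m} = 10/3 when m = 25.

b = 5

MU_b = 2·b·m^3 and MU_m = 3·b^2·m^2.
MRS = MU_b/MU_m = (2/3)·m/b.
Substitute m = 25: MRS = (50/3)/b. Setting (50/3)/b = 10/3 gives b = (50/3)/(10/3) = 5.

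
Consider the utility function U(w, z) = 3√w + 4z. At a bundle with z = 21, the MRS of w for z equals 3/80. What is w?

w = 100

MU_w = 3/(2√w), MU_z = 4.
MRS = 3/(2√w) ÷ 4.
MRS depends only on w: 0.375/√w = 3/80 ⇒ √w = 0.375/(3/80) = 10 ⇒ w = 100.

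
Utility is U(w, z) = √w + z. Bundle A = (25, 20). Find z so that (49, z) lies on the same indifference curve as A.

U(25, 20) = 25.
Set U(49, z) = 25 and solve.
With w = 49: √49 = 7, so z = 25 − 7 = 18.
Check: U(49, 18) = 25.

z = 18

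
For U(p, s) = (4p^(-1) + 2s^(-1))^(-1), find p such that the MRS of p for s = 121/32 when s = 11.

For CES with ρ = -1, MRS = (4/2)·(s/p)^2.
Setting (4/2)·(11/p)^2 = 121/32 gives (11/p)^2 = 121/64, so 11/p = 1.375 and p = 8.

p = 8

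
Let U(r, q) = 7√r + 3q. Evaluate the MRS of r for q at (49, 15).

MU_r = 7/(2√r), MU_q = 3.
MRS = 7/(2√r) ÷ 3.
At (49, 15): MRS = 1/6.
The indifference curve has slope −1/6 at this bundle.

MRS = 1/6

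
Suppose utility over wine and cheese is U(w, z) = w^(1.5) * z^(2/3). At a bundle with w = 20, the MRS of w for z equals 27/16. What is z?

z = 15

MU_w = 1.5·√w·z^(2/3) and MU_z = 2/3·w^(1.5)·z^(-1/3).
MRS = MU_w/MU_z = (2.25)·z/w.
Substitute w = 20: MRS = z/(80/9). Setting z/(80/9) = 27/16 gives z = (27/16)·(80/9) = 15.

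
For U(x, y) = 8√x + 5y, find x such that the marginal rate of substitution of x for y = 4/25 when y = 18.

MU_x = 8/(2√x), MU_y = 5.
MRS = 8/(2√x) ÷ 5.
MRS depends only on x: 0.8/√x = 4/25 ⇒ √x = 0.8/(4/25) = 5 ⇒ x = 25.

x = 25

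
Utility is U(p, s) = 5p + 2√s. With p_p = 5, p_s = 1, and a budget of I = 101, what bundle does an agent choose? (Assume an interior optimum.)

p* = 20, s* = 1

MU_p = 5, MU_s = 2/(2√s).
MRS = 5 ÷ (2/(2√s)).
Tangency: set MRS = p_p/p_s = 5/1 = 5.
MRS depends only on s: 5·√s = 5 ⇒ √s = 5/5 = 1 ⇒ s* = 1.
From the budget, 5·p = 101 − 1·1 = 100, so p* = 20.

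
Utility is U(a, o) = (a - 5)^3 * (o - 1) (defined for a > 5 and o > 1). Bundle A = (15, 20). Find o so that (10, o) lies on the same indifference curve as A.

o = 153

U(15, 20) = 19000.
Set U(10, o) = 19000 and solve.
With a = 10: (10 − 5)^3 = 125, so (o − 1) = 19000/125 = 152.
So o = 1 + 152 = 153.
Check: U(10, 153) = 19000.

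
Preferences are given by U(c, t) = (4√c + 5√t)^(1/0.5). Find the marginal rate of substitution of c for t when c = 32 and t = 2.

MRS = 0.2

For CES with ρ = 0.5, MRS = (4/5)·√(t/c).
At (32, 2): MRS = 0.2.
The indifference curve has slope −0.2 at this bundle.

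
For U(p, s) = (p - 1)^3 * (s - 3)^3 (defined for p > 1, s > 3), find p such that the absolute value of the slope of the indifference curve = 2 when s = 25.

p = 12

MU_p = 3·(p−1)^2·(s−3)^3, MU_s = 3·(p−1)^3·(s−3)^2.
MRS = (s−3)/(p−1).
Substitute s = 25: MRS = 22/(p − 1). Setting this equal to 2 gives p − 1 = 22/2 = 11, so p = 12.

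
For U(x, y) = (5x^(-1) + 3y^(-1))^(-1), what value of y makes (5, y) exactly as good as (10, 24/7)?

U depends on (x, y) only through S = 5x^(-1) + 3y^(-1), so equal utility means equal S. At (10, 24/7): S = 1.375.
With x = 5: 5·5^(-1) = 1, so 3y^(-1) = 1.375 − 1 = 0.375, i.e. y^(-1) = 0.125.
Hence y = 1/0.125 = 8.
Check: U(5, 8) = 0.7273.

y = 8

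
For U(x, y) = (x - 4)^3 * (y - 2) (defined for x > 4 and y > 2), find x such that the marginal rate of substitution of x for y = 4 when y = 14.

MU_x = 3·(x−4)^2·(y−2), MU_y = (x−4)^3.
MRS = (3/1)·(y−2)/(x−4).
Substitute y = 14: MRS = 36/(x − 4). Setting this equal to 4 gives x − 4 = 36/4 = 9, so x = 13.

x = 13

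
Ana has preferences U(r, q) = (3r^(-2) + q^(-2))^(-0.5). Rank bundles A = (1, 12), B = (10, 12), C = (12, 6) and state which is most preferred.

Evaluate utility at each bundle:
U(A) = 0.577.
U(B) = 5.203.
U(C) = 4.536.
Highest utility is B, so B ≻ C ≻ A.

Bundle B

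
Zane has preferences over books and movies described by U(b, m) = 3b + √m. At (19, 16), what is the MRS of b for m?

MRS = 24

MU_b = 3, MU_m = 1/(2√m).
MRS = 3 ÷ (1/(2√m)).
At (19, 16): MRS = 24.
The indifference curve has slope −24 at this bundle.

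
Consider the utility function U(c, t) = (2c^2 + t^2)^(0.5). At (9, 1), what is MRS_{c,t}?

For CES with ρ = 2, MRS = (2/1)·(t/c)^(-1).
At (9, 1): MRS = 18.
So at (9, 1) the consumer would give up 18 units of t for one more unit of c.

MRS = 18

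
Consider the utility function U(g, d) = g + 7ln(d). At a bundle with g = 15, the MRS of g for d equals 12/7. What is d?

d = 12

MU_g = 1, MU_d = 7/d.
MRS = 1 ÷ (7/d).
MRS depends only on d: (1/7)·d = 12/7 ⇒ d = (12/7)/(1/7) = 12.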